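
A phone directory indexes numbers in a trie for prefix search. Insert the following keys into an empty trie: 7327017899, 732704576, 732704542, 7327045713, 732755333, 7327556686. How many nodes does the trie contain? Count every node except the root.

27

Trace insertions, counting only characters that open a new branch:
  "7327017899" → 10 new (7, 3, 2, 7, 0, 1, 7, 8, 9, 9)
  "732704576" → prefix "73270" already present; 4 new (4, 5, 7, 6)
  "732704542" → prefix "7327045" already present; 2 new (4, 2)
  "7327045713" → prefix "73270457" already present; 2 new (1, 3)
  "732755333" → prefix "7327" already present; 5 new (5, 5, 3, 3, 3)
  "7327556686" → prefix "732755" already present; 4 new (6, 6, 8, 6)
Total nodes = 10 + 4 + 2 + 2 + 5 + 4 = 27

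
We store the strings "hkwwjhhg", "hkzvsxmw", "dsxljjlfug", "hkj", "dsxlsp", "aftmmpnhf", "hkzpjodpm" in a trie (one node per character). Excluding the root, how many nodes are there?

Count nodes per top-level branch (shared prefixes stored once):
  'a'-branch (aftmmpnhf): 9 nodes
  'd'-branch (dsxljjlfug, dsxlsp): 12 nodes
  'h'-branch (hkj, hkwwjhhg, hkzpjodpm, hkzvsxmw): 21 nodes
Sum: 42

42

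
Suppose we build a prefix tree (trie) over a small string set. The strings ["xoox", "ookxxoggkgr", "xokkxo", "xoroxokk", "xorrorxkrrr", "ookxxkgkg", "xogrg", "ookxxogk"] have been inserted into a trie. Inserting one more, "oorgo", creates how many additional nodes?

3

Walking "oorgo" from the root, the first 2 characters ("oo") follow existing edges; "r" is the first miss.
New nodes needed: |"oorgo"| − 2 = 5 − 2 = 3.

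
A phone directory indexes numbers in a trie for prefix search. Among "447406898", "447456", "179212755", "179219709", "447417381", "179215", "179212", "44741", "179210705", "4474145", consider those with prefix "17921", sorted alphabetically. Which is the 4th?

179215

Words with prefix "17921", in lexicographic order: "179210705", "179212", "179212755", "179215", "179219709"
The 4th is 179215.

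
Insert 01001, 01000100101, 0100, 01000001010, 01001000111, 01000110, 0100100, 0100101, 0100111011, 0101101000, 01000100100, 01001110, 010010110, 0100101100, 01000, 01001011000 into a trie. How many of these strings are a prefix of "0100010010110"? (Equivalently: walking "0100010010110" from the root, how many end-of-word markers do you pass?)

Check each prefix of "0100010010110" against the stored set — each match is an end-marker on the path.
Prefixes of the query that are stored words: "0100", "01000", "01000100101"
Count: 3

3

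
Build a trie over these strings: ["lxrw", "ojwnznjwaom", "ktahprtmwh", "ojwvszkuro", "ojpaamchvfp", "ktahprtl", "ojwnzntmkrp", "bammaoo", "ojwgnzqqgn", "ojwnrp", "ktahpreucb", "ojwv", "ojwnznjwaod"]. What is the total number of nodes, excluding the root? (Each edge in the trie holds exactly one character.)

68

Count nodes per top-level branch (shared prefixes stored once):
  'b'-branch (bammaoo): 7 nodes
  'k'-branch (ktahpreucb, ktahprtl, ktahprtmwh): 15 nodes
  'l'-branch (lxrw): 4 nodes
  'o'-branch (ojpaamchvfp, ojwgnzqqgn, ojwnrp, ojwnznjwaod, ojwnznjwaom, ojwnzntmkrp, ojwv, ojwvszkuro): 42 nodes
Sum: 68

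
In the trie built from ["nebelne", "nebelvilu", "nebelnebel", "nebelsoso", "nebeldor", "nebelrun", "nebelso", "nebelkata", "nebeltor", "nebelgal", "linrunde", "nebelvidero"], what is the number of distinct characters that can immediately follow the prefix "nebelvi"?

The children of the "nebelvi" node are the distinct next characters among strings starting with "nebelvi".
Distinct next characters after "nebelvi": d, l.
That node has 2 child edges.

2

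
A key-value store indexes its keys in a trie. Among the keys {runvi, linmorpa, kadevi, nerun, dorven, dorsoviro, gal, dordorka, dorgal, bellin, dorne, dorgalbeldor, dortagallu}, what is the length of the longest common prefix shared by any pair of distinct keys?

Equivalently: take the maximum, over all pairs, of their longest common prefix length.
e.g. "dorgal" and "dorgalbeldor" share the prefix "dorgal" of length 6; no pair shares a longer one.
Longest shared-prefix length: 6

6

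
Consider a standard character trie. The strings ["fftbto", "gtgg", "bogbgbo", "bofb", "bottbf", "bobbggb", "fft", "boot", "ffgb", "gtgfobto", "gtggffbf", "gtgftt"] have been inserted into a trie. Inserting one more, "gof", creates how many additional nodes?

"g" is already a path in the trie; the remaining "of" must be added.
Each of the 2 remaining characters creates one node.

2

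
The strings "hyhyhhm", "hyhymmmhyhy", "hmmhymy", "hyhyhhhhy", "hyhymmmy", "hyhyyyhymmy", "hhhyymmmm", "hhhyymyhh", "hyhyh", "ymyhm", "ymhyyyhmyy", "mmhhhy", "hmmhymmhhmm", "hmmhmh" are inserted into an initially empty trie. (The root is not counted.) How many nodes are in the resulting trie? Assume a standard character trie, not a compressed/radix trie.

Insert word by word; a character creates a node only if that edge doesn't already exist:
  "hyhyhhm" → 7 new (h, y, h, y, h, h, m)
  "hyhymmmhyhy" → prefix "hyhy" already present; 7 new (m, m, m, h, y, h, y)
  "hmmhymy" → prefix "h" already present; 6 new (m, m, h, y, m, y)
  "hyhyhhhhy" → prefix "hyhyhh" already present; 3 new (h, h, y)
  "hyhymmmy" → prefix "hyhymmm" already present; 1 new (y)
  "hyhyyyhymmy" → prefix "hyhy" already present; 7 new (y, y, h, y, m, m, y)
  "hhhyymmmm" → prefix "h" already present; 8 new (h, h, y, y, m, m, m, m)
  "hhhyymyhh" → prefix "hhhyym" already present; 3 new (y, h, h)
  "hyhyh" → prefix "hyhyh" already present; 0 new (none)
  "ymyhm" → 5 new (y, m, y, h, m)
  "ymhyyyhmyy" → prefix "ym" already present; 8 new (h, y, y, y, h, m, y, y)
  "mmhhhy" → 6 new (m, m, h, h, h, y)
  "hmmhymmhhmm" → prefix "hmmhym" already present; 5 new (m, h, h, m, m)
  "hmmhmh" → prefix "hmmh" already present; 2 new (m, h)
Total nodes = 7 + 7 + 6 + 3 + 1 + 7 + 8 + 3 + 0 + 5 + 8 + 6 + 5 + 2 = 68

68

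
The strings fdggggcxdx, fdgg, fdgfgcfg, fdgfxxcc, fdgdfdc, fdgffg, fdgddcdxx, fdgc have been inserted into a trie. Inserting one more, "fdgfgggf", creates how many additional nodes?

Walking "fdgfgggf" from the root, the first 5 characters ("fdgfg") follow existing edges; "g" is the first miss.
So 8 − 5 = 3 new nodes.

3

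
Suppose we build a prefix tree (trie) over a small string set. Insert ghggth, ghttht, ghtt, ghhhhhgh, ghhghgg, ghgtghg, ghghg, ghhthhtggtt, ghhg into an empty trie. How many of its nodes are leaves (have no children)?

7

Leaves are exactly the stored words that no other stored word extends.
Those words: "ghggth", "ghghg", "ghgtghg", "ghhghgg", "ghhhhhgh", "ghhthhtggtt", "ghttht"
Leaf count: 7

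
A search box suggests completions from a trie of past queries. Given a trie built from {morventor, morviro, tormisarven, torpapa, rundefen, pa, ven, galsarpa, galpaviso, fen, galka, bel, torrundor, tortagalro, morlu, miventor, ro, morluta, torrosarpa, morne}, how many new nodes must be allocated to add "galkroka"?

"galk" is already a path in the trie; the remaining "roka" must be added.
Each of the 4 remaining characters creates one node.

4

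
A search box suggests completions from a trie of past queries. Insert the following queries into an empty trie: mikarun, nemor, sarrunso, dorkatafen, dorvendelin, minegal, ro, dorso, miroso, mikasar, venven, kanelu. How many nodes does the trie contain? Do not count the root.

Insert word by word; a character creates a node only if that edge doesn't already exist:
  "mikarun" → 7 new (m, i, k, a, r, u, n)
  "nemor" → 5 new (n, e, m, o, r)
  "sarrunso" → 8 new (s, a, r, r, u, n, s, o)
  "dorkatafen" → 10 new (d, o, r, k, a, t, a, f, e, n)
  "dorvendelin" → prefix "dor" already present; 8 new (v, e, n, d, e, l, i, n)
  "minegal" → prefix "mi" already present; 5 new (n, e, g, a, l)
  "ro" → 2 new (r, o)
  "dorso" → prefix "dor" already present; 2 new (s, o)
  "miroso" → prefix "mi" already present; 4 new (r, o, s, o)
  "mikasar" → prefix "mika" already present; 3 new (s, a, r)
  "venven" → 6 new (v, e, n, v, e, n)
  "kanelu" → 6 new (k, a, n, e, l, u)
Total nodes = 7 + 5 + 8 + 10 + 8 + 5 + 2 + 2 + 4 + 3 + 6 + 6 = 66

66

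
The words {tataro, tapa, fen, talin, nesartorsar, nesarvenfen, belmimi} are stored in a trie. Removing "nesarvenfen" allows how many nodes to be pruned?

A node on "nesarvenfen"'s path can go only if nothing else ends at it or branches off below it.
The suffix "venfen" (6 nodes) is used only by "nesarvenfen"; the node for "nesar" still has the child "t", so pruning stops there.
Nodes removed: 6

6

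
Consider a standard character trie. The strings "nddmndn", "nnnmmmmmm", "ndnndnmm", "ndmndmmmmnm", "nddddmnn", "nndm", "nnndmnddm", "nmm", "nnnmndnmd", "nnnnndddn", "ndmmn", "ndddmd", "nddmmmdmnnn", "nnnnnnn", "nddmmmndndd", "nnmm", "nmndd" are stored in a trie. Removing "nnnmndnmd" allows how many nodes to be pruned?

A node on "nnnmndnmd"'s path can go only if nothing else ends at it or branches off below it.
The suffix "ndnmd" (5 nodes) is used only by "nnnmndnmd"; the node for "nnnm" still has the child "m", so pruning stops there.
Nodes removed: 5

5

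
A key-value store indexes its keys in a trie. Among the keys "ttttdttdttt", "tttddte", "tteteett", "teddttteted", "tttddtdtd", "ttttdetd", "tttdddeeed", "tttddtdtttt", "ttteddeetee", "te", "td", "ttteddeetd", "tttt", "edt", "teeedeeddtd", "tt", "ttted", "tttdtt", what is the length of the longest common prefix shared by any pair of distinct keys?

9

The deepest shared node is where two words last agree before diverging.
"ttteddeetd" and "ttteddeetee" agree on "ttteddeet" (9 characters) before diverging; nothing deeper is shared.
Longest shared-prefix length: 9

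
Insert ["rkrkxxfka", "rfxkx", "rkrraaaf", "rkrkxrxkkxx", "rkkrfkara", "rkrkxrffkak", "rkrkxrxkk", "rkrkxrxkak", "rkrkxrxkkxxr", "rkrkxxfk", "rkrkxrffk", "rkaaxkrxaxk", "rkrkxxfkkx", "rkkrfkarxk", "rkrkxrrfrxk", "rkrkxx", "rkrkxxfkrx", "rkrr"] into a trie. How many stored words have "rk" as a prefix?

Walk to "rk"; the words in its subtree are exactly those with that prefix.
Words under "rk": rkaaxkrxaxk, rkkrfkara, rkkrfkarxk, rkrkxrffk, rkrkxrffkak, rkrkxrrfrxk, rkrkxrxkak, rkrkxrxkk, rkrkxrxkkxx, rkrkxrxkkxxr, rkrkxx, rkrkxxfk, rkrkxxfka, rkrkxxfkkx, rkrkxxfkrx, rkrr, rkrraaaf
Count: 17

17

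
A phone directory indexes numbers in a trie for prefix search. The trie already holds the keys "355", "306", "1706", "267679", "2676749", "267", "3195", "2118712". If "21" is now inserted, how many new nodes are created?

0

Every character of "21" already lies on an existing path (it is a prefix of some stored word).
No new nodes are needed: 0.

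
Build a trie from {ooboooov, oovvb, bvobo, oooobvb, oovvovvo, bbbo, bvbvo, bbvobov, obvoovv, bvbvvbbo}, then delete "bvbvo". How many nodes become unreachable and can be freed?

Walk "bvbvo" from the leaf back toward the root, removing each node that no remaining word uses.
The suffix "o" (1 node) is used only by "bvbvo"; the node for "bvbv" still has the child "v", so pruning stops there.
Nodes removed: 1

1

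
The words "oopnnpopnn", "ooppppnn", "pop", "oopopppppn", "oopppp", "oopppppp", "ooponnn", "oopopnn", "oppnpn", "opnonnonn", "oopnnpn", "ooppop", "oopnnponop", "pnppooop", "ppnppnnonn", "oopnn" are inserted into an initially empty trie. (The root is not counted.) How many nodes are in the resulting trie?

Count nodes per top-level branch (shared prefixes stored once):
  'o'-branch (oopnn, oopnnpn, oopnnponop, oopnnpopnn, ooponnn, oopopnn, oopopppppn, ooppop, oopppp, ooppppnn, oopppppp, opnonnonn, oppnpn): 47 nodes
  'p'-branch (pnppooop, pop, ppnppnnonn): 19 nodes
Sum: 66

66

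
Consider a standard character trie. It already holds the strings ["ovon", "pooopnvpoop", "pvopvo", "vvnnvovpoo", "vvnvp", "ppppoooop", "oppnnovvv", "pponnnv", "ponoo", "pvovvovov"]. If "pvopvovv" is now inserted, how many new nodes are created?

2

"pvopvo" is already a path in the trie; the remaining "vv" must be added.
New nodes needed: |"pvopvovv"| − 6 = 8 − 6 = 2.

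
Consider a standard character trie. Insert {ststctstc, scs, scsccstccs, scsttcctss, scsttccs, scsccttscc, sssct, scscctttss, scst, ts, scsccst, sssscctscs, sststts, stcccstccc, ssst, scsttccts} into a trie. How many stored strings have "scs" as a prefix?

9

Walk to "scs"; the words in its subtree are exactly those with that prefix.
Matches: "scs", "scsccst", "scsccstccs", "scsccttscc", "scscctttss", "scst", "scsttccs", "scsttccts", "scsttcctss"
Count: 9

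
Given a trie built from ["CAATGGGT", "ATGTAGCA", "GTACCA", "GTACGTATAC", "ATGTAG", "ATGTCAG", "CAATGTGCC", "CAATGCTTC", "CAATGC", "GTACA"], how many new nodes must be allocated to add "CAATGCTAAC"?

3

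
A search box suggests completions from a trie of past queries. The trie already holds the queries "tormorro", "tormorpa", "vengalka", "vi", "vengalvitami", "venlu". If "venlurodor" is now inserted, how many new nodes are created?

Walking "venlurodor" from the root, the first 5 characters ("venlu") follow existing edges; "r" is the first miss.
So 10 − 5 = 5 new nodes.

5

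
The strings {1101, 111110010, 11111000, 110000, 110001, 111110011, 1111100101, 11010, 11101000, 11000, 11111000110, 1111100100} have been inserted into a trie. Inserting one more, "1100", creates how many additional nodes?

"1100" is already a full path in the trie; only an end-marker is added.
No new nodes are needed: 0.

0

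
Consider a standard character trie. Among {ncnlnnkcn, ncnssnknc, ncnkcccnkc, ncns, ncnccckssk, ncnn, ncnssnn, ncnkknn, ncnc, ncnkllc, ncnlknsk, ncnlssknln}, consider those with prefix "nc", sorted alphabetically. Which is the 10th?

Filter for "nc…" and sort: "ncnc", "ncnccckssk", "ncnkcccnkc", "ncnkknn", "ncnkllc", "ncnlknsk", "ncnlnnkcn", "ncnlssknln", "ncnn", "ncns", "ncnssnknc", "ncnssnn"
Position 10: ncns

ncns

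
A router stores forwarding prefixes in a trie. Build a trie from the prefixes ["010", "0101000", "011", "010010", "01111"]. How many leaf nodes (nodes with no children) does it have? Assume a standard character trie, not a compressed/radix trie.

Leaves are exactly the stored words that no other stored word extends.
Those words: "010010", "0101000", "01111"
Leaf count: 3

3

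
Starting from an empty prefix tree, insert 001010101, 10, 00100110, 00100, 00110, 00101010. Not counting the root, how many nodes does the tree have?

Trace insertions, counting only characters that open a new branch:
  "001010101" → 9 new (0, 0, 1, 0, 1, 0, 1, 0, 1)
  "10" → 2 new (1, 0)
  "00100110" → prefix "0010" already present; 4 new (0, 1, 1, 0)
  "00100" → prefix "00100" already present; 0 new (none)
  "00110" → prefix "001" already present; 2 new (1, 0)
  "00101010" → prefix "00101010" already present; 0 new (none)
Total nodes = 9 + 2 + 4 + 0 + 2 + 0 = 17

17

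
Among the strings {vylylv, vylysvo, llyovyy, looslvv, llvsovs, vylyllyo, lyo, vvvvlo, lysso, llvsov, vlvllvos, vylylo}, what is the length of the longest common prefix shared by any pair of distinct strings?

Equivalently: take the maximum, over all pairs, of their longest common prefix length.
"llvsov" and "llvsovs" agree on "llvsov" (6 characters) before diverging; nothing deeper is shared.
Longest shared-prefix length: 6

6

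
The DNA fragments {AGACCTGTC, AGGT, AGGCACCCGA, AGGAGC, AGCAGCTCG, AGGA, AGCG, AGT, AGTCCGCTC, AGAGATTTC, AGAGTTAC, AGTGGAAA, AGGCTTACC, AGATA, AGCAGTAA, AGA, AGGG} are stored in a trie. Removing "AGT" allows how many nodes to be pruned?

After clearing the end-marker at "AGT", prune upward until reaching a node still needed by another word.
Every node on "AGT" is still needed (e.g. by "AGTCCGCTC"), so nothing is freed.
Nodes removed: 0

0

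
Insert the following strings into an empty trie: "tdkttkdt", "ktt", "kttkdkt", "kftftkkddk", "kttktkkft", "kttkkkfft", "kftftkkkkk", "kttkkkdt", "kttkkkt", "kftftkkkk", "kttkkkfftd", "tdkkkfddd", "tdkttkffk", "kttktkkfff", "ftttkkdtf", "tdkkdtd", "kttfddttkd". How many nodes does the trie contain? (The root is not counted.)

Insert word by word; a character creates a node only if that edge doesn't already exist:
  "tdkttkdt" → 8 new (t, d, k, t, t, k, d, t)
  "ktt" → 3 new (k, t, t)
  "kttkdkt" → prefix "ktt" already present; 4 new (k, d, k, t)
  "kftftkkddk" → prefix "k" already present; 9 new (f, t, f, t, k, k, d, d, k)
  "kttktkkft" → prefix "kttk" already present; 5 new (t, k, k, f, t)
  "kttkkkfft" → prefix "kttk" already present; 5 new (k, k, f, f, t)
  "kftftkkkkk" → prefix "kftftkk" already present; 3 new (k, k, k)
  "kttkkkdt" → prefix "kttkkk" already present; 2 new (d, t)
  "kttkkkt" → prefix "kttkkk" already present; 1 new (t)
  "kftftkkkk" → prefix "kftftkkkk" already present; 0 new (none)
  "kttkkkfftd" → prefix "kttkkkfft" already present; 1 new (d)
  "tdkkkfddd" → prefix "tdk" already present; 6 new (k, k, f, d, d, d)
  "tdkttkffk" → prefix "tdkttk" already present; 3 new (f, f, k)
  "kttktkkfff" → prefix "kttktkkf" already present; 2 new (f, f)
  "ftttkkdtf" → 9 new (f, t, t, t, k, k, d, t, f)
  "tdkkdtd" → prefix "tdkk" already present; 3 new (d, t, d)
  "kttfddttkd" → prefix "ktt" already present; 7 new (f, d, d, t, t, k, d)
Total nodes = 8 + 3 + 4 + 9 + 5 + 5 + 3 + 2 + 1 + 0 + 1 + 6 + 3 + 2 + 9 + 3 + 7 = 71

71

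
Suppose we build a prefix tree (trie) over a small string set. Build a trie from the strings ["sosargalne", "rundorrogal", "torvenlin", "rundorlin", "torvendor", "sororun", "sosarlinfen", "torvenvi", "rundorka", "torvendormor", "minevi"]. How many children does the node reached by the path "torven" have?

3

Walk "torven" from the root, arriving at one node.
Characters that immediately follow "torven" among the stored strings: {d, l, v}.
That node has 3 child edges.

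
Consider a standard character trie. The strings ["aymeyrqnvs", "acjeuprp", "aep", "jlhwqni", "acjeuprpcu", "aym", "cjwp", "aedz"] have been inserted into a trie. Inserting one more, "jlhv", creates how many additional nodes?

Walking "jlhv" from the root, the first 3 characters ("jlh") follow existing edges; "v" is the first miss.
New nodes needed: |"jlhv"| − 3 = 4 − 3 = 1.

1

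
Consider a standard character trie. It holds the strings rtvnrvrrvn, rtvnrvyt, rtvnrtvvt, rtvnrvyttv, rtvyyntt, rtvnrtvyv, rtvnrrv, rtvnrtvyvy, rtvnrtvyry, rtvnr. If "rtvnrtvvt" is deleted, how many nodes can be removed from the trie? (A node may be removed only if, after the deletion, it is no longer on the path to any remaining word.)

2

After clearing the end-marker at "rtvnrtvvt", prune upward until reaching a node still needed by another word.
The suffix "vt" (2 nodes) is used only by "rtvnrtvvt"; the node for "rtvnrtv" still has the child "y", so pruning stops there.
Nodes removed: 2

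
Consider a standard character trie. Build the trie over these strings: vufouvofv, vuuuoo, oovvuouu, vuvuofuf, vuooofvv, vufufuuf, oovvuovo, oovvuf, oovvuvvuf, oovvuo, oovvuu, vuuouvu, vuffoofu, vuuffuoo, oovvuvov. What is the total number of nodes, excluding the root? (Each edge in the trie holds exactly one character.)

62

For each word, the new-node count is its length minus the longest prefix already in the trie:
  "vufouvofv" → 9 new (v, u, f, o, u, v, o, f, v)
  "vuuuoo" → prefix "vu" already present; 4 new (u, u, o, o)
  "oovvuouu" → 8 new (o, o, v, v, u, o, u, u)
  "vuvuofuf" → prefix "vu" already present; 6 new (v, u, o, f, u, f)
  "vuooofvv" → prefix "vu" already present; 6 new (o, o, o, f, v, v)
  "vufufuuf" → prefix "vuf" already present; 5 new (u, f, u, u, f)
  "oovvuovo" → prefix "oovvuo" already present; 2 new (v, o)
  "oovvuf" → prefix "oovvu" already present; 1 new (f)
  "oovvuvvuf" → prefix "oovvu" already present; 4 new (v, v, u, f)
  "oovvuo" → prefix "oovvuo" already present; 0 new (none)
  "oovvuu" → prefix "oovvu" already present; 1 new (u)
  "vuuouvu" → prefix "vuu" already present; 4 new (o, u, v, u)
  "vuffoofu" → prefix "vuf" already present; 5 new (f, o, o, f, u)
  "vuuffuoo" → prefix "vuu" already present; 5 new (f, f, u, o, o)
  "oovvuvov" → prefix "oovvuv" already present; 2 new (o, v)
Total nodes = 9 + 4 + 8 + 6 + 6 + 5 + 2 + 1 + 4 + 0 + 1 + 4 + 5 + 5 + 2 = 62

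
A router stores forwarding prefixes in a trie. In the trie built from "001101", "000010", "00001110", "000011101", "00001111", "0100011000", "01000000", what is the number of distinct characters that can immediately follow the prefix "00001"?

Walk "00001" from the root, arriving at one node.
Characters that immediately follow "00001" among the stored strings: {0, 1}.
That node has 2 child edges.

2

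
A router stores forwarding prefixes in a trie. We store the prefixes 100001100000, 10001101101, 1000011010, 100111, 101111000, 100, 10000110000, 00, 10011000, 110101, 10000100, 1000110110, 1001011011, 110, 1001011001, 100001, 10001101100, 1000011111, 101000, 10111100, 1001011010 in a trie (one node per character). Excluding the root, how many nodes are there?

59

Insert word by word; a character creates a node only if that edge doesn't already exist:
  "100001100000" → 12 new (1, 0, 0, 0, 0, 1, 1, 0, 0, 0, 0, 0)
  "10001101101" → prefix "1000" already present; 7 new (1, 1, 0, 1, 1, 0, 1)
  "1000011010" → prefix "10000110" already present; 2 new (1, 0)
  "100111" → prefix "100" already present; 3 new (1, 1, 1)
  "101111000" → prefix "10" already present; 7 new (1, 1, 1, 1, 0, 0, 0)
  "100" → prefix "100" already present; 0 new (none)
  "10000110000" → prefix "10000110000" already present; 0 new (none)
  "00" → 2 new (0, 0)
  "10011000" → prefix "10011" already present; 3 new (0, 0, 0)
  "110101" → prefix "1" already present; 5 new (1, 0, 1, 0, 1)
  "10000100" → prefix "100001" already present; 2 new (0, 0)
  "1000110110" → prefix "1000110110" already present; 0 new (none)
  "1001011011" → prefix "1001" already present; 6 new (0, 1, 1, 0, 1, 1)
  "110" → prefix "110" already present; 0 new (none)
  "1001011001" → prefix "10010110" already present; 2 new (0, 1)
  "100001" → prefix "100001" already present; 0 new (none)
  "10001101100" → prefix "1000110110" already present; 1 new (0)
  "1000011111" → prefix "1000011" already present; 3 new (1, 1, 1)
  "101000" → prefix "101" already present; 3 new (0, 0, 0)
  "10111100" → prefix "10111100" already present; 0 new (none)
  "1001011010" → prefix "100101101" already present; 1 new (0)
Total nodes = 12 + 7 + 2 + 3 + 7 + 0 + 0 + 2 + 3 + 5 + 2 + 0 + 6 + 0 + 2 + 0 + 1 + 3 + 3 + 0 + 1 = 59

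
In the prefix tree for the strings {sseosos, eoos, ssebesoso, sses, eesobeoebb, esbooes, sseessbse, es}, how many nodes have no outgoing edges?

7

Leaves are exactly the stored words that no other stored word extends.
Those words: "eesobeoebb", "eoos", "esbooes", "ssebesoso", "sseessbse", "sseosos", "sses"
Leaf count: 7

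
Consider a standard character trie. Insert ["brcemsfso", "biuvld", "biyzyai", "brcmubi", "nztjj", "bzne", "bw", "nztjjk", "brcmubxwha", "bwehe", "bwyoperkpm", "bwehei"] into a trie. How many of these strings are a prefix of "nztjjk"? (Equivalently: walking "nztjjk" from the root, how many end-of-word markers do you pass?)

2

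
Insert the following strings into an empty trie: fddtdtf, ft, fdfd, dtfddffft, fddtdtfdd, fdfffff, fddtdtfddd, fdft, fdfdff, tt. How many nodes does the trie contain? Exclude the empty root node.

Count nodes per top-level branch (shared prefixes stored once):
  'd'-branch (dtfddffft): 9 nodes
  'f'-branch (fddtdtf, fddtdtfdd, fddtdtfddd, fdfd, fdfdff, fdfffff, fdft, ft): 20 nodes
  't'-branch (tt): 2 nodes
Sum: 31

31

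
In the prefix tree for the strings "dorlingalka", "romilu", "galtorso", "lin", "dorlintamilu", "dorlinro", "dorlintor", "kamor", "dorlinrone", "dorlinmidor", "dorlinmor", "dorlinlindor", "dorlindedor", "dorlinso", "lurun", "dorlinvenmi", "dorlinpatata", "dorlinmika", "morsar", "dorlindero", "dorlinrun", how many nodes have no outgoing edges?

20

Leaves are exactly the stored words that no other stored word extends.
Those words: "dorlindedor", "dorlindero", "dorlingalka", "dorlinlindor", "dorlinmidor", "dorlinmika", "dorlinmor", "dorlinpatata", "dorlinrone", "dorlinrun", "dorlinso", "dorlintamilu", "dorlintor", "dorlinvenmi", "galtorso", "kamor", "lin", "lurun", "morsar", "romilu"
Leaf count: 20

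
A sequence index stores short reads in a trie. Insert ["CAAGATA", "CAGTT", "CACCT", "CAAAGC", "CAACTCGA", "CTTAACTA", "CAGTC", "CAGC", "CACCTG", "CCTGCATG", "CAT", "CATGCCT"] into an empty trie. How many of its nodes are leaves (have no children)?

10

A leaf is a node with no children — equivalently, the end of a word that is not a proper prefix of any other stored word.
Those words: "CAAAGC", "CAACTCGA", "CAAGATA", "CACCTG", "CAGC", "CAGTC", "CAGTT", "CATGCCT", "CCTGCATG", "CTTAACTA"
Leaf count: 10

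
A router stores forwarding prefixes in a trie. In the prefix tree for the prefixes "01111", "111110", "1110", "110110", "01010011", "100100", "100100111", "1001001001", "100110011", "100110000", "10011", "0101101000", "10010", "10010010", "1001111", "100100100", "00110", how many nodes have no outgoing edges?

12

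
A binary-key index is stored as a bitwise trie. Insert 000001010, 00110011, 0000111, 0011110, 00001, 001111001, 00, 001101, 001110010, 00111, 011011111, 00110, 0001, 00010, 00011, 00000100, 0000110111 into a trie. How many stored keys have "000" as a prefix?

8

Walk to "000"; the words in its subtree are exactly those with that prefix.
Matches: "00000100", "000001010", "00001", "0000110111", "0000111", "0001", "00010", "00011"
Count: 8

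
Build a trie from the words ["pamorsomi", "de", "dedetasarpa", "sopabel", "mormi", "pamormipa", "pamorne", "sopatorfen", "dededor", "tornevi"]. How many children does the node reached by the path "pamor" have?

3

Walk "pamor" from the root, arriving at one node.
Distinct next characters after "pamor": m, n, s.
That node has 3 child edges.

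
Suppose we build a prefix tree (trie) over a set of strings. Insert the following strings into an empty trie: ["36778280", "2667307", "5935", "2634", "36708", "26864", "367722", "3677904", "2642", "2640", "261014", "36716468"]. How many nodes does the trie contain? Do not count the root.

Trace insertions, counting only characters that open a new branch:
  "36778280" → 8 new (3, 6, 7, 7, 8, 2, 8, 0)
  "2667307" → 7 new (2, 6, 6, 7, 3, 0, 7)
  "5935" → 4 new (5, 9, 3, 5)
  "2634" → prefix "26" already present; 2 new (3, 4)
  "36708" → prefix "367" already present; 2 new (0, 8)
  "26864" → prefix "26" already present; 3 new (8, 6, 4)
  "367722" → prefix "3677" already present; 2 new (2, 2)
  "3677904" → prefix "3677" already present; 3 new (9, 0, 4)
  "2642" → prefix "26" already present; 2 new (4, 2)
  "2640" → prefix "264" already present; 1 new (0)
  "261014" → prefix "26" already present; 4 new (1, 0, 1, 4)
  "36716468" → prefix "367" already present; 5 new (1, 6, 4, 6, 8)
Total nodes = 8 + 7 + 4 + 2 + 2 + 3 + 2 + 3 + 2 + 1 + 4 + 5 = 43

43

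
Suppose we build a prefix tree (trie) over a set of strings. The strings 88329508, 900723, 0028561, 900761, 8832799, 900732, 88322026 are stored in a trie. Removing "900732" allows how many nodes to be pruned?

Walk "900732" from the leaf back toward the root, removing each node that no remaining word uses.
The suffix "32" (2 nodes) is used only by "900732"; the node for "9007" still has the child "2", so pruning stops there.
Nodes removed: 2

2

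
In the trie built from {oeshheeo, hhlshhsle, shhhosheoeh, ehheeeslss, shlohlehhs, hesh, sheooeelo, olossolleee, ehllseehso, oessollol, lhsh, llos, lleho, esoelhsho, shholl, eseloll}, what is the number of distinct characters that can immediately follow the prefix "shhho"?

Follow the path "shhho" to its node, then look at its outgoing edges.
Characters that immediately follow "shhho" among the stored strings: {s}.
That node has 1 child edge.

1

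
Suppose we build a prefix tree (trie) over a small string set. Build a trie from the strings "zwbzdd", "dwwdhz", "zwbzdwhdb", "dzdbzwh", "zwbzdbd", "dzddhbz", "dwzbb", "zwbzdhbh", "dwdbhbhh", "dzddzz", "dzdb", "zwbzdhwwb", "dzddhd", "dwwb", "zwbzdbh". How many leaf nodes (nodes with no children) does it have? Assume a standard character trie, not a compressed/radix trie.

A leaf is a node with no children — equivalently, the end of a word that is not a proper prefix of any other stored word.
Those words: "dwdbhbhh", "dwwb", "dwwdhz", "dwzbb", "dzdbzwh", "dzddhbz", "dzddhd", "dzddzz", "zwbzdbd", "zwbzdbh", "zwbzdd", "zwbzdhbh", "zwbzdhwwb", "zwbzdwhdb"
Leaf count: 14

14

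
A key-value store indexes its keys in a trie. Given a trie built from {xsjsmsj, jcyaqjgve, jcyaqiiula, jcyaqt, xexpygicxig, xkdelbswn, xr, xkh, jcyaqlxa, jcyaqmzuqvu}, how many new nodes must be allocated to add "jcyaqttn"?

Walking "jcyaqttn" from the root, the first 6 characters ("jcyaqt") follow existing edges; "t" is the first miss.
New nodes needed: |"jcyaqttn"| − 6 = 8 − 6 = 2.

2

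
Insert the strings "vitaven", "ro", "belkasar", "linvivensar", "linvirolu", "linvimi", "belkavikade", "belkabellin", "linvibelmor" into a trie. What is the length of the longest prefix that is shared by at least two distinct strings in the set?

Equivalently: take the maximum, over all pairs, of their longest common prefix length.
"belkabellin" and "belkasar" agree on "belka" (5 characters) before diverging; nothing deeper is shared.
Longest shared-prefix length: 5

5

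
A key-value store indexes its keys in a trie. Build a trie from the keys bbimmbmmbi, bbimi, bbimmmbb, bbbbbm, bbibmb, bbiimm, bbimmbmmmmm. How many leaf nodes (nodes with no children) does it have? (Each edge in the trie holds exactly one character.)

7

A leaf is a node with no children — equivalently, the end of a word that is not a proper prefix of any other stored word.
Those words: "bbbbbm", "bbibmb", "bbiimm", "bbimi", "bbimmbmmbi", "bbimmbmmmmm", "bbimmmbb"
Leaf count: 7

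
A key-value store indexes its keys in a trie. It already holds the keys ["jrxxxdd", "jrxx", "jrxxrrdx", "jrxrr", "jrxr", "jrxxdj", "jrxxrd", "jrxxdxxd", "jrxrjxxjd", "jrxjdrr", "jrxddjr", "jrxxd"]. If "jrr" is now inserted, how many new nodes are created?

1

"jr" is already a path in the trie; the remaining "r" must be added.
New nodes needed: |"jrr"| − 2 = 3 − 2 = 1.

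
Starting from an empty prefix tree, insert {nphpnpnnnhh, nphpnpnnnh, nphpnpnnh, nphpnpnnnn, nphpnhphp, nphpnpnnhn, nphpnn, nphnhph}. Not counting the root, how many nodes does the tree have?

Count nodes per top-level branch (shared prefixes stored once):
  'n'-branch (nphnhph, nphpnhphp, nphpnn, nphpnpnnh, nphpnpnnhn, nphpnpnnnh, nphpnpnnnhh, nphpnpnnnn): 23 nodes
Sum: 23

23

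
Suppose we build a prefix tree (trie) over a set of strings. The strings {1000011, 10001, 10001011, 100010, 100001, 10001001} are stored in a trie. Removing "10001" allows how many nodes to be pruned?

Walk "10001" from the leaf back toward the root, removing each node that no remaining word uses.
Every node on "10001" is still needed (e.g. by "10001011"), so nothing is freed.
Nodes removed: 0

0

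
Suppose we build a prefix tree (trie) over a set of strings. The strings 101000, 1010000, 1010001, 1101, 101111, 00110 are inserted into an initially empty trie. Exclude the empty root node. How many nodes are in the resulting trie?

Trace insertions, counting only characters that open a new branch:
  "101000" → 6 new (1, 0, 1, 0, 0, 0)
  "1010000" → prefix "101000" already present; 1 new (0)
  "1010001" → prefix "101000" already present; 1 new (1)
  "1101" → prefix "1" already present; 3 new (1, 0, 1)
  "101111" → prefix "101" already present; 3 new (1, 1, 1)
  "00110" → 5 new (0, 0, 1, 1, 0)
Total nodes = 6 + 1 + 1 + 3 + 3 + 5 = 19

19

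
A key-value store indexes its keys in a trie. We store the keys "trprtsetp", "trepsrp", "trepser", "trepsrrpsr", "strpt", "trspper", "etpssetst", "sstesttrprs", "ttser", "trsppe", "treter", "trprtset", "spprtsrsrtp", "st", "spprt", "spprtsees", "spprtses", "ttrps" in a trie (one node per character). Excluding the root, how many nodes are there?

Trace insertions, counting only characters that open a new branch:
  "trprtsetp" → 9 new (t, r, p, r, t, s, e, t, p)
  "trepsrp" → prefix "tr" already present; 5 new (e, p, s, r, p)
  "trepser" → prefix "treps" already present; 2 new (e, r)
  "trepsrrpsr" → prefix "trepsr" already present; 4 new (r, p, s, r)
  "strpt" → 5 new (s, t, r, p, t)
  "trspper" → prefix "tr" already present; 5 new (s, p, p, e, r)
  "etpssetst" → 9 new (e, t, p, s, s, e, t, s, t)
  "sstesttrprs" → prefix "s" already present; 10 new (s, t, e, s, t, t, r, p, r, s)
  "ttser" → prefix "t" already present; 4 new (t, s, e, r)
  "trsppe" → prefix "trsppe" already present; 0 new (none)
  "treter" → prefix "tre" already present; 3 new (t, e, r)
  "trprtset" → prefix "trprtset" already present; 0 new (none)
  "spprtsrsrtp" → prefix "s" already present; 10 new (p, p, r, t, s, r, s, r, t, p)
  "st" → prefix "st" already present; 0 new (none)
  "spprt" → prefix "spprt" already present; 0 new (none)
  "spprtsees" → prefix "spprts" already present; 3 new (e, e, s)
  "spprtses" → prefix "spprtse" already present; 1 new (s)
  "ttrps" → prefix "tt" already present; 3 new (r, p, s)
Total nodes = 9 + 5 + 2 + 4 + 5 + 5 + 9 + 10 + 4 + 0 + 3 + 0 + 10 + 0 + 0 + 3 + 1 + 3 = 73

73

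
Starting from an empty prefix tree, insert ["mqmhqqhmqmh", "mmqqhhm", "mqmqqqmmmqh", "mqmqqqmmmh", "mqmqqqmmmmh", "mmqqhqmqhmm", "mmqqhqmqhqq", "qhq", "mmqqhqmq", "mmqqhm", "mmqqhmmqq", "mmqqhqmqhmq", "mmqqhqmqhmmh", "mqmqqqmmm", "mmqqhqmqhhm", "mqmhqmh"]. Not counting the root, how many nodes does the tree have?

49

Count nodes per top-level branch (shared prefixes stored once):
  'm'-branch (mmqqhhm, mmqqhm, mmqqhmmqq, mmqqhqmq, mmqqhqmqhhm, mmqqhqmqhmm, mmqqhqmqhmmh, mmqqhqmqhmq, mmqqhqmqhqq, mqmhqmh, mqmhqqhmqmh, mqmqqqmmm, mqmqqqmmmh, mqmqqqmmmmh, mqmqqqmmmqh): 46 nodes
  'q'-branch (qhq): 3 nodes
Sum: 49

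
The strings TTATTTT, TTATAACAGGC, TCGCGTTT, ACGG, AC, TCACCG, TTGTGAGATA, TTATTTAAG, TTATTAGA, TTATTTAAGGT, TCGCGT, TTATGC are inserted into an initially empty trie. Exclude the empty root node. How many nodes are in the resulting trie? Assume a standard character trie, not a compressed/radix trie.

47

Trace insertions, counting only characters that open a new branch:
  "TTATTTT" → 7 new (T, T, A, T, T, T, T)
  "TTATAACAGGC" → prefix "TTAT" already present; 7 new (A, A, C, A, G, G, C)
  "TCGCGTTT" → prefix "T" already present; 7 new (C, G, C, G, T, T, T)
  "ACGG" → 4 new (A, C, G, G)
  "AC" → prefix "AC" already present; 0 new (none)
  "TCACCG" → prefix "TC" already present; 4 new (A, C, C, G)
  "TTGTGAGATA" → prefix "TT" already present; 8 new (G, T, G, A, G, A, T, A)
  "TTATTTAAG" → prefix "TTATTT" already present; 3 new (A, A, G)
  "TTATTAGA" → prefix "TTATT" already present; 3 new (A, G, A)
  "TTATTTAAGGT" → prefix "TTATTTAAG" already present; 2 new (G, T)
  "TCGCGT" → prefix "TCGCGT" already present; 0 new (none)
  "TTATGC" → prefix "TTAT" already present; 2 new (G, C)
Total nodes = 7 + 7 + 7 + 4 + 0 + 4 + 8 + 3 + 3 + 2 + 0 + 2 = 47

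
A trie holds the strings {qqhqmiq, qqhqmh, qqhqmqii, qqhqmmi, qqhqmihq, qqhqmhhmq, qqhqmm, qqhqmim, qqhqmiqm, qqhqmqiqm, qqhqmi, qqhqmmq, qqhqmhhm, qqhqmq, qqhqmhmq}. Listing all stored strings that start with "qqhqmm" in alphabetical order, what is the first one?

Filter for "qqhqmm…" and sort: "qqhqmm", "qqhqmmi", "qqhqmmq"
The 1st is qqhqmm.

qqhqmm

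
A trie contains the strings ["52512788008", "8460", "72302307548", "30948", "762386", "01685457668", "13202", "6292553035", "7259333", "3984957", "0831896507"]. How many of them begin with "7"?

3

Traverse to the node for "7", then collect every word in that subtree.
Words under "7": 72302307548, 7259333, 762386
Count: 3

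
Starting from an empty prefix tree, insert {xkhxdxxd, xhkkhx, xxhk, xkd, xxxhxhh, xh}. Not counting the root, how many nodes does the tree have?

22

Trie structure (* marks end of a word):
(root)
└─ x
   ├─ h *
   │  └─ k
   │     └─ k
   │        └─ h
   │           └─ x *
   ├─ k
   │  ├─ d *
   │  └─ h
   │     └─ x
   │        └─ d
   │           └─ x
   │              └─ x
   │                 └─ d *
   └─ x
      ├─ h
      │  └─ k *
      └─ x
         └─ h
            └─ x
               └─ h
                  └─ h *
Counting every labelled node above: 22.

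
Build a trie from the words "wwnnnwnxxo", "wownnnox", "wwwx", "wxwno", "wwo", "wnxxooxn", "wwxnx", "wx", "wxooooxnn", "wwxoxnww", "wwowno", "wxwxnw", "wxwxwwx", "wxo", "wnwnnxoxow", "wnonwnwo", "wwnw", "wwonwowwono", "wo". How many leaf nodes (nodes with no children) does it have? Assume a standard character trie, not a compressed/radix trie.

Leaves are exactly the stored words that no other stored word extends.
Those words: "wnonwnwo", "wnwnnxoxow", "wnxxooxn", "wownnnox", "wwnnnwnxxo", "wwnw", "wwonwowwono", "wwowno", "wwwx", "wwxnx", "wwxoxnww", "wxooooxnn", "wxwno", "wxwxnw", "wxwxwwx"
Leaf count: 15

15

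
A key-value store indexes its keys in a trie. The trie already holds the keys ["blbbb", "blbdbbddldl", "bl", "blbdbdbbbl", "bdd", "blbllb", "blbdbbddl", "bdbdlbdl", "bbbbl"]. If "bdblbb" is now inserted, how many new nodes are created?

3

"bdb" is already a path in the trie; the remaining "lbb" must be added.
New nodes needed: |"bdblbb"| − 3 = 6 − 3 = 3.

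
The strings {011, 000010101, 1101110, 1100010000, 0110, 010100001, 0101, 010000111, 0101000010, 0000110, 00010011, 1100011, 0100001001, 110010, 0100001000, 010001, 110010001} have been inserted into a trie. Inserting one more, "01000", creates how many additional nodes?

Every character of "01000" already lies on an existing path (it is a prefix of some stored word).
No new nodes are needed: 0.

0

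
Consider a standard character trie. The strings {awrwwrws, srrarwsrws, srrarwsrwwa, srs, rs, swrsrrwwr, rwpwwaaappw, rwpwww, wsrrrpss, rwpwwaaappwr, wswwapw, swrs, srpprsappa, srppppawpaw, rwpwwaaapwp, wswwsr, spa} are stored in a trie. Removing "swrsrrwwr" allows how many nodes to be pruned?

A node on "swrsrrwwr"'s path can go only if nothing else ends at it or branches off below it.
The suffix "rrwwr" (5 nodes) is used only by "swrsrrwwr"; "swrs" is itself a stored word, so pruning stops there.
Nodes removed: 5

5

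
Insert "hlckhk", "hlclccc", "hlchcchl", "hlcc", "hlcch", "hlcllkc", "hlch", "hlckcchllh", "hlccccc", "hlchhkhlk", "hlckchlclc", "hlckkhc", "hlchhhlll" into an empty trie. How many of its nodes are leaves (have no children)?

A leaf is a node with no children — equivalently, the end of a word that is not a proper prefix of any other stored word.
Those words: "hlccccc", "hlcch", "hlchcchl", "hlchhhlll", "hlchhkhlk", "hlckcchllh", "hlckchlclc", "hlckhk", "hlckkhc", "hlclccc", "hlcllkc"
Leaf count: 11

11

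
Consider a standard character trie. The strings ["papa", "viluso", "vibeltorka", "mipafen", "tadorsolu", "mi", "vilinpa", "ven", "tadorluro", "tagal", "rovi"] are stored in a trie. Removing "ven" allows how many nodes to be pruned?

2

A node on "ven"'s path can go only if nothing else ends at it or branches off below it.
The suffix "en" (2 nodes) is used only by "ven"; the node for "v" still has the child "i", so pruning stops there.
Nodes removed: 2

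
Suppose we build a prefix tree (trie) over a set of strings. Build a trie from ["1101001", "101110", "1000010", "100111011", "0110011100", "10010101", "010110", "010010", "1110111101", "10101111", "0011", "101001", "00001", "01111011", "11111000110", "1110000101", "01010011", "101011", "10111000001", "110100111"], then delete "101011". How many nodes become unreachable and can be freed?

0

A node on "101011"'s path can go only if nothing else ends at it or branches off below it.
Every node on "101011" is still needed (e.g. by "10101111"), so nothing is freed.
Nodes removed: 0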